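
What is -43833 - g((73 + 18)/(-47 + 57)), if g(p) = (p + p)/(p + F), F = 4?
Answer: -5742305/131 ≈ -43834.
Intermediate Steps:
g(p) = 2*p/(4 + p) (g(p) = (p + p)/(p + 4) = (2*p)/(4 + p) = 2*p/(4 + p))
-43833 - g((73 + 18)/(-47 + 57)) = -43833 - 2*(73 + 18)/(-47 + 57)/(4 + (73 + 18)/(-47 + 57)) = -43833 - 2*91/10/(4 + 91/10) = -43833 - 2*91*(⅒)/(4 + 91*(⅒)) = -43833 - 2*91/(10*(4 + 91/10)) = -43833 - 2*91/(10*131/10) = -43833 - 2*91*10/(10*131) = -43833 - 1*182/131 = -43833 - 182/131 = -5742305/131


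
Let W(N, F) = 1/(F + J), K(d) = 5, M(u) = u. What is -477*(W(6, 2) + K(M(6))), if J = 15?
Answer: -41022/17 ≈ -2413.1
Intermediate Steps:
W(N, F) = 1/(15 + F) (W(N, F) = 1/(F + 15) = 1/(15 + F))
-477*(W(6, 2) + K(M(6))) = -477*(1/(15 + 2) + 5) = -477*(1/17 + 5) = -477*86/17 = -41022/17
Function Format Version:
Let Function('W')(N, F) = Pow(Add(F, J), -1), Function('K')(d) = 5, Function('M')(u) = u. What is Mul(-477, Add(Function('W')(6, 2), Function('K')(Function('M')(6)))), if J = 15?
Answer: Rational(-41022, 17) ≈ -2413.1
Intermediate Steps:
Function('W')(N, F) = Pow(Add(15, F), -1) (Function('W')(N, F) = Pow(Add(F, 15), -1) = Pow(Add(15, F), -1))
Mul(-477, Add(Function('W')(6, 2), Function('K')(Function('M')(6)))) = Mul(-477, Add(Pow(Add(15, 2), -1), 5)) = Mul(-477, Add(Pow(17, -1), 5)) = Mul(-477, Add(Rational(1, 17), 5)) = Mul(-477, Rational(86, 17)) = Rational(-41022, 17)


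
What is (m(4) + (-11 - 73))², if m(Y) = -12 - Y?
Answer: 10000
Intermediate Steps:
(m(4) + (-11 - 73))² = ((-12 - 1*4) + (-11 - 73))² = ((-12 - 4) - 84)² = (-16 - 84)² = (-100)² = 10000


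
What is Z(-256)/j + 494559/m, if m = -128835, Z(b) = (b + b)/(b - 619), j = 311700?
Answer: -107051364523/27887409375 ≈ -3.8387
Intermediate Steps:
Z(b) = 2*b/(-619 + b) (Z(b) = (2*b)/(-619 + b) = 2*b/(-619 + b))
Z(-256)/j + 494559/m = (2*(-256)/(-619 - 256))/311700 + 494559/(-128835) = (2*(-256)/(-875))*(1/311700) + 494559*(-1/128835) = (2*(-256)*(-1/875))*(1/311700) - 54951/14315 = (512/875)*(1/311700) - 54951/14315 = 128/68184375 - 54951/14315 = -107051364523/27887409375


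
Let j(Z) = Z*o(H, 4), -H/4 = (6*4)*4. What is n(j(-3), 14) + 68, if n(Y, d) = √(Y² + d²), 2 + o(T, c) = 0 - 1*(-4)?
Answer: 68 + 2*√58 ≈ 83.232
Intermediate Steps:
H = -384 (H = -4*6*4*4 = -96*4 = -4*96 = -384)
o(T, c) = 2 (o(T, c) = -2 + (0 - 1*(-4)) = -2 + (0 + 4) = -2 + 4 = 2)
j(Z) = 2*Z (j(Z) = Z*2 = 2*Z)
n(j(-3), 14) + 68 = √((2*(-3))² + 14²) + 68 = √((-6)² + 196) + 68 = √(36 + 196) + 68 = √232 + 68 = 2*√58 + 68 = 68 + 2*√58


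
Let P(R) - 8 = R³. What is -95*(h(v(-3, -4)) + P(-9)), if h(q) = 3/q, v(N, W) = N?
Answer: 68590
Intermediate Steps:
P(R) = 8 + R³
-95*(h(v(-3, -4)) + P(-9)) = -95*(3/(-3) + (8 + (-9)³)) = -95*(3*(-⅓) + (8 - 729)) = -95*(-1 - 721) = -95*(-722) = 68590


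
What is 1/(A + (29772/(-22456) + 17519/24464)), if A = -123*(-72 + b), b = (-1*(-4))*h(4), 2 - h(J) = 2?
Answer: 68670448/608103620545 ≈ 0.00011293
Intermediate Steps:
h(J) = 0 (h(J) = 2 - 1*2 = 2 - 2 = 0)
b = 0 (b = -1*(-4)*0 = 4*0 = 0)
A = 8856 (A = -123*(-72 + 0) = -123*(-72) = 8856)
1/(A + (29772/(-22456) + 17519/24464)) = 1/(8856 + (29772/(-22456) + 17519/24464)) = 1/(8856 + (29772*(-1/22456) + 17519*(1/24464))) = 1/(8856 + (-7443/5614 + 17519/24464)) = 1/(8856 - 41866943/68670448) = 1/(608103620545/68670448) = 68670448/608103620545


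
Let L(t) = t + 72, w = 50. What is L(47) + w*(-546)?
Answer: -27181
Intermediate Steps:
L(t) = 72 + t
L(47) + w*(-546) = (72 + 47) + 50*(-546) = 119 - 27300 = -27181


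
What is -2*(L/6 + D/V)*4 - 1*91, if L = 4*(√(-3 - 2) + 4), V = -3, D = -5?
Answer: -377/3 - 16*I*√5/3 ≈ -125.67 - 11.926*I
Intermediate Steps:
L = 16 + 4*I*√5 (L = 4*(√(-5) + 4) = 4*(I*√5 + 4) = 4*(4 + I*√5) = 16 + 4*I*√5 ≈ 16.0 + 8.9443*I)
-2*(L/6 + D/V)*4 - 1*91 = -2*((16 + 4*I*√5)/6 - 5/(-3))*4 - 1*91 = -2*((16 + 4*I*√5)*(⅙) - 5*(-⅓))*4 - 91 = -2*((8/3 + 2*I*√5/3) + 5/3)*4 - 91 = -2*(13/3 + 2*I*√5/3)*4 - 91 = (-26/3 - 4*I*√5/3)*4 - 91 = (-104/3 - 16*I*√5/3) - 91 = -377/3 - 16*I*√5/3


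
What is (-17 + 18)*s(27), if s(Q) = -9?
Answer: -9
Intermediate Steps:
(-17 + 18)*s(27) = (-17 + 18)*(-9) = 1*(-9) = -9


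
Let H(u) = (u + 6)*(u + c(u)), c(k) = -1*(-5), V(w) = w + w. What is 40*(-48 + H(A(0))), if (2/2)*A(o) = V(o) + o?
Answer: -720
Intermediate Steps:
V(w) = 2*w
c(k) = 5
A(o) = 3*o (A(o) = 2*o + o = 3*o)
H(u) = (5 + u)*(6 + u) (H(u) = (u + 6)*(u + 5) = (6 + u)*(5 + u) = (5 + u)*(6 + u))
40*(-48 + H(A(0))) = 40*(-48 + (30 + (3*0)**2 + 11*(3*0))) = 40*(-48 + (30 + 0**2 + 11*0)) = 40*(-48 + (30 + 0 + 0)) = 40*(-48 + 30) = 40*(-18) = -720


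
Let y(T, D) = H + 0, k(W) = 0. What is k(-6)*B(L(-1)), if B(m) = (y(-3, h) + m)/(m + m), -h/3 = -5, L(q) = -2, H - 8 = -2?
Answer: 0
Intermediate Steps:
H = 6 (H = 8 - 2 = 6)
h = 15 (h = -3*(-5) = 15)
y(T, D) = 6 (y(T, D) = 6 + 0 = 6)
B(m) = (6 + m)/(2*m) (B(m) = (6 + m)/(m + m) = (6 + m)/((2*m)) = (6 + m)*(1/(2*m)) = (6 + m)/(2*m))
k(-6)*B(L(-1)) = 0*((½)*(6 - 2)/(-2)) = 0*((½)*(-½)*4) = 0*(-1) = 0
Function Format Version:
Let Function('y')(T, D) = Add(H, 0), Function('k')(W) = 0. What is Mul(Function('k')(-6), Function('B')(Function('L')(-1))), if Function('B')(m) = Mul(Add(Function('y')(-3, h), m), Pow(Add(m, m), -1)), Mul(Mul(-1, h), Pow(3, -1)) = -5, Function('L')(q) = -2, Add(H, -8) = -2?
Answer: 0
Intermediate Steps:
H = 6 (H = Add(8, -2) = 6)
h = 15 (h = Mul(-3, -5) = 15)
Function('y')(T, D) = 6 (Function('y')(T, D) = Add(6, 0) = 6)
Function('B')(m) = Mul(Rational(1, 2), Pow(m, -1), Add(6, m)) (Function('B')(m) = Mul(Add(6, m), Pow(Add(m, m), -1)) = Mul(Add(6, m), Pow(Mul(2, m), -1)) = Mul(Add(6, m), Mul(Rational(1, 2), Pow(m, -1))) = Mul(Rational(1, 2), Pow(m, -1), Add(6, m)))
Mul(Function('k')(-6), Function('B')(Function('L')(-1))) = Mul(0, Mul(Rational(1, 2), Pow(-2, -1), Add(6, -2))) = Mul(0, Mul(Rational(1, 2), Rational(-1, 2), 4)) = Mul(0, -1) = 0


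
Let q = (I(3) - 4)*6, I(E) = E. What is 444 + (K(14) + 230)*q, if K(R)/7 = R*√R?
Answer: -936 - 588*√14 ≈ -3136.1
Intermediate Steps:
K(R) = 7*R^(3/2) (K(R) = 7*(R*√R) = 7*R^(3/2))
q = -6 (q = (3 - 4)*6 = -1*6 = -6)
444 + (K(14) + 230)*q = 444 + (7*14^(3/2) + 230)*(-6) = 444 + (7*(14*√14) + 230)*(-6) = 444 + (98*√14 + 230)*(-6) = 444 + (230 + 98*√14)*(-6) = 444 + (-1380 - 588*√14) = -936 - 588*√14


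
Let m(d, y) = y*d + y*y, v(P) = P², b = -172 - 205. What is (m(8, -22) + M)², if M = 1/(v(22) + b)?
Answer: 1086163849/11449 ≈ 94870.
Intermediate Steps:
b = -377
m(d, y) = y² + d*y (m(d, y) = d*y + y² = y² + d*y)
M = 1/107 (M = 1/(22² - 377) = 1/(484 - 377) = 1/107 ≈ 0.0093458)
(m(8, -22) + M)² = (-22*(8 - 22) + 1/107)² = (-22*(-14) + 1/107)² = (308 + 1/107)² = (32957/107)² = 1086163849/11449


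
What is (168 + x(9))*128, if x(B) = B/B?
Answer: 21632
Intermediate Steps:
x(B) = 1
(168 + x(9))*128 = (168 + 1)*128 = 169*128 = 21632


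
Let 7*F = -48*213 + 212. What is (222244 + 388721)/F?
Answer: -4276755/10012 ≈ -427.16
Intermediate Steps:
F = -10012/7 (F = (-48*213 + 212)/7 = (-10224 + 212)/7 = (1/7)*(-10012) = -10012/7 ≈ -1430.3)
(222244 + 388721)/F = (222244 + 388721)/(-10012/7) = 610965*(-7/10012) = -4276755/10012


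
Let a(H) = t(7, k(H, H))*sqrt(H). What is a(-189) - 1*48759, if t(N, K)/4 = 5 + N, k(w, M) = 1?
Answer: -48759 + 144*I*sqrt(21) ≈ -48759.0 + 659.89*I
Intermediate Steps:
t(N, K) = 20 + 4*N (t(N, K) = 4*(5 + N) = 20 + 4*N)
a(H) = 48*sqrt(H) (a(H) = (20 + 4*7)*sqrt(H) = (20 + 28)*sqrt(H) = 48*sqrt(H))
a(-189) - 1*48759 = 48*sqrt(-189) - 1*48759 = 48*(3*I*sqrt(21)) - 48759 = 144*I*sqrt(21) - 48759 = -48759 + 144*I*sqrt(21)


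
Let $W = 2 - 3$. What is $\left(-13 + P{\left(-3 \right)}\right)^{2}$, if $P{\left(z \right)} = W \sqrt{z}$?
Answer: $\left(13 + i \sqrt{3}\right)^{2} \approx 166.0 + 45.033 i$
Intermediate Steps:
$W = -1$
$P{\left(z \right)} = - \sqrt{z}$
$\left(-13 + P{\left(-3 \right)}\right)^{2} = \left(-13 - \sqrt{-3}\right)^{2} = \left(-13 - i \sqrt{3}\right)^{2}$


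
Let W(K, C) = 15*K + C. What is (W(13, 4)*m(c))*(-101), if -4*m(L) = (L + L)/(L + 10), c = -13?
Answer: 261287/6 ≈ 43548.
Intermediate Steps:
W(K, C) = C + 15*K
m(L) = -L/(2*(10 + L)) (m(L) = -(L + L)/(4*(L + 10)) = -2*L/(4*(10 + L)) = -L/(2*(10 + L)))
(W(13, 4)*m(c))*(-101) = ((4 + 15*13)*(-1*(-13)/(20 + 2*(-13))))*(-101) = ((4 + 195)*(-1*(-13)/(20 - 26)))*(-101) = (199*(-1*(-13)/(-6)))*(-101) = (199*(-1*(-13)*(-⅙)))*(-101) = (199*(-13/6))*(-101) = -2587/6*(-101) = 261287/6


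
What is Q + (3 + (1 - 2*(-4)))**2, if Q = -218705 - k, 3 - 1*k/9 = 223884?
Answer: 1796368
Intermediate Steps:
k = -2014929 (k = 27 - 9*223884 = 27 - 2014956 = -2014929)
Q = 1796224 (Q = -218705 - 1*(-2014929) = -218705 + 2014929 = 1796224)
Q + (3 + (1 - 2*(-4)))**2 = 1796224 + (3 + (1 - 2*(-4)))**2 = 1796224 + (3 + (1 + 8))**2 = 1796224 + (3 + 9)**2 = 1796224 + 12**2 = 1796224 + 144 = 1796368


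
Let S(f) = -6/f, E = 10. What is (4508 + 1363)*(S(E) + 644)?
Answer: 18887007/5 ≈ 3.7774e+6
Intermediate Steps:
(4508 + 1363)*(S(E) + 644) = (4508 + 1363)*(-6/10 + 644) = 5871*(-6*1/10 + 644) = 5871*(-3/5 + 644) = 5871*(3217/5) = 18887007/5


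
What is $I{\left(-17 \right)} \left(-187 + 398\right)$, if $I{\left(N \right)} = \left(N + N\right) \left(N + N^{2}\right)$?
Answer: $-1951328$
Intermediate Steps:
$I{\left(N \right)} = 2 N \left(N + N^{2}\right)$
$I{\left(-17 \right)} \left(-187 + 398\right) = 2 \left(-17\right)^{2} \left(1 - 17\right) \left(-187 + 398\right) = 2 \cdot 289 \left(-16\right) 211 = \left(-9248\right) 211 = -1951328$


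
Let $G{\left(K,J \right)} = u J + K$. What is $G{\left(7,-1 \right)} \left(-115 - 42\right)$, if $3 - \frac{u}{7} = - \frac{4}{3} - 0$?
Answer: $\frac{10990}{3} \approx 3663.3$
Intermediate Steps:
$u = \frac{91}{3}$ ($u = 21 - 7 \left(- \frac{4}{3} - 0\right) = 21 - 7 \left(\left(-4\right) \frac{1}{3} + 0\right) = 21 - 7 \left(- \frac{4}{3} + 0\right) = 21 - - \frac{28}{3} = 21 + \frac{28}{3} = \frac{91}{3} \approx 30.333$)
$G{\left(K,J \right)} = K + \frac{91 J}{3}$ ($G{\left(K,J \right)} = \frac{91 J}{3} + K = K + \frac{91 J}{3}$)
$G{\left(7,-1 \right)} \left(-115 - 42\right) = \left(7 + \frac{91}{3} \left(-1\right)\right) \left(-115 - 42\right) = \left(7 - \frac{91}{3}\right) \left(-115 - 42\right) = \left(- \frac{70}{3}\right) \left(-157\right) = \frac{10990}{3}$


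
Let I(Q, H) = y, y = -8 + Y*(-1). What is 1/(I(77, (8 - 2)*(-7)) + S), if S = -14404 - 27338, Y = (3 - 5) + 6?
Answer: -1/41754 ≈ -2.3950e-5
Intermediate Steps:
Y = 4 (Y = -2 + 6 = 4)
S = -41742
y = -12 (y = -8 + 4*(-1) = -8 - 4 = -12)
I(Q, H) = -12
1/(I(77, (8 - 2)*(-7)) + S) = 1/(-12 - 41742) = 1/(-41754) = -1/41754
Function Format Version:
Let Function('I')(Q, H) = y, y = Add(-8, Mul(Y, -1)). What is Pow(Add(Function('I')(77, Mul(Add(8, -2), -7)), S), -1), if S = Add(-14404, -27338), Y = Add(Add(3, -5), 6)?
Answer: Rational(-1, 41754) ≈ -2.3950e-5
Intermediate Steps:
Y = 4 (Y = Add(-2, 6) = 4)
S = -41742
y = -12 (y = Add(-8, Mul(4, -1)) = Add(-8, -4) = -12)
Function('I')(Q, H) = -12
Pow(Add(Function('I')(77, Mul(Add(8, -2), -7)), S), -1) = Pow(Add(-12, -41742), -1) = Pow(-41754, -1) = Rational(-1, 41754)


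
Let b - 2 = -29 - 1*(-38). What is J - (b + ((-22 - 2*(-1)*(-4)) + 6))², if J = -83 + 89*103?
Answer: 8915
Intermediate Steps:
b = 11 (b = 2 + (-29 - 1*(-38)) = 2 + (-29 + 38) = 2 + 9 = 11)
J = 9084 (J = -83 + 9167 = 9084)
J - (b + ((-22 - 2*(-1)*(-4)) + 6))² = 9084 - (11 + ((-22 - 2*(-1)*(-4)) + 6))² = 9084 - (11 + ((-22 + 2*(-4)) + 6))² = 9084 - (11 + ((-22 - 8) + 6))² = 9084 - (11 + (-30 + 6))² = 9084 - (11 - 24)² = 9084 - 1*(-13)² = 9084 - 1*169 = 9084 - 169 = 8915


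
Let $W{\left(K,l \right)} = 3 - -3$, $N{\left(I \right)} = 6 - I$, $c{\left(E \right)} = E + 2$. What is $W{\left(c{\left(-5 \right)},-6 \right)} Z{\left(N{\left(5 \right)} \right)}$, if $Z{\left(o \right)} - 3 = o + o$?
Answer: $30$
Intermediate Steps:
$c{\left(E \right)} = 2 + E$
$Z{\left(o \right)} = 3 + 2 o$ ($Z{\left(o \right)} = 3 + \left(o + o\right) = 3 + 2 o$)
$W{\left(K,l \right)} = 6$ ($W{\left(K,l \right)} = 3 + 3 = 6$)
$W{\left(c{\left(-5 \right)},-6 \right)} Z{\left(N{\left(5 \right)} \right)} = 6 \left(3 + 2 \left(6 - 5\right)\right) = 6 \left(3 + 2 \cdot 1\right) = 6 \left(3 + 2\right) = 6 \cdot 5 = 30$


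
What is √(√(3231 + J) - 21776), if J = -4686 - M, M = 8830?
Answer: √(-21776 + 11*I*√85) ≈ 0.3436 + 147.57*I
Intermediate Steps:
J = -13516 (J = -4686 - 1*8830 = -4686 - 8830 = -13516)
√(√(3231 + J) - 21776) = √(√(3231 - 13516) - 21776) = √(√(-10285) - 21776) = √(11*I*√85 - 21776) = √(-21776 + 11*I*√85)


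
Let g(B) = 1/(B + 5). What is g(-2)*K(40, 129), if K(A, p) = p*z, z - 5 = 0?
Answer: 215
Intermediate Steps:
z = 5 (z = 5 + 0 = 5)
g(B) = 1/(5 + B)
K(A, p) = 5*p (K(A, p) = p*5 = 5*p)
g(-2)*K(40, 129) = (5*129)/(5 - 2) = 645/3 = (1/3)*645 = 215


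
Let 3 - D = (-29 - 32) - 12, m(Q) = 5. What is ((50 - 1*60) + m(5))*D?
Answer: -380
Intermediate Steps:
D = 76 (D = 3 - ((-29 - 32) - 12) = 3 - (-61 - 12) = 3 - 1*(-73) = 3 + 73 = 76)
((50 - 1*60) + m(5))*D = ((50 - 1*60) + 5)*76 = ((50 - 60) + 5)*76 = (-10 + 5)*76 = -5*76 = -380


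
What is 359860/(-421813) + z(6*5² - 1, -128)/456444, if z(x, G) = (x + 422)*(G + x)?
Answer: -53065992719/64178004324 ≈ -0.82686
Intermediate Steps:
z(x, G) = (422 + x)*(G + x)
359860/(-421813) + z(6*5² - 1, -128)/456444 = 359860/(-421813) + ((6*5² - 1)² + 422*(-128) + 422*(6*5² - 1) - 128*(6*5² - 1))/456444 = 359860*(-1/421813) + ((6*25 - 1)² - 54016 + 422*(6*25 - 1) - 128*(6*25 - 1))*(1/456444) = -359860/421813 + ((150 - 1)² - 54016 + 422*(150 - 1) - 128*(150 - 1))*(1/456444) = -359860/421813 + (149² - 54016 + 422*149 - 128*149)*(1/456444) = -359860/421813 + (22201 - 54016 + 62878 - 19072)*(1/456444) = -359860/421813 + 11991*(1/456444) = -359860/421813 + 3997/152148 = -53065992719/64178004324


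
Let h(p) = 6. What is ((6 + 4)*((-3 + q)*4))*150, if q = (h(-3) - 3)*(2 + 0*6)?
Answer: 18000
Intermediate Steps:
q = 6 (q = (6 - 3)*(2 + 0*6) = 3*(2 + 0) = 3*2 = 6)
((6 + 4)*((-3 + q)*4))*150 = ((6 + 4)*((-3 + 6)*4))*150 = (10*(3*4))*150 = (10*12)*150 = 120*150 = 18000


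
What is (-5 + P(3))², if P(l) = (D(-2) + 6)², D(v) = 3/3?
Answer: 1936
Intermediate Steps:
D(v) = 1 (D(v) = 3*(⅓) = 1)
P(l) = 49 (P(l) = (1 + 6)² = 7² = 49)
(-5 + P(3))² = (-5 + 49)² = 44² = 1936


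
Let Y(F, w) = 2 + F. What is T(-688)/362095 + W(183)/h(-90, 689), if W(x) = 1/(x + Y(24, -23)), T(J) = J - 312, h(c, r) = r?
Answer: -28727781/10428408419 ≈ -0.0027548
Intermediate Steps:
T(J) = -312 + J
W(x) = 1/(26 + x) (W(x) = 1/(x + (2 + 24)) = 1/(x + 26) = 1/(26 + x))
T(-688)/362095 + W(183)/h(-90, 689) = (-312 - 688)/362095 + 1/((26 + 183)*689) = -1000*1/362095 + (1/689)/209 = -200/72419 + (1/209)*(1/689) = -200/72419 + 1/144001 = -28727781/10428408419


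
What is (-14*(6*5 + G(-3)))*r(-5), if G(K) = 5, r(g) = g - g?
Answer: 0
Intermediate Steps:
r(g) = 0
(-14*(6*5 + G(-3)))*r(-5) = -14*(6*5 + 5)*0 = -14*(30 + 5)*0 = -14*35*0 = -490*0 = 0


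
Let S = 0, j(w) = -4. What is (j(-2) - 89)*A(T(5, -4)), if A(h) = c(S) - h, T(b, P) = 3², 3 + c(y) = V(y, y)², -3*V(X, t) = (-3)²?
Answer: 279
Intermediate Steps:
V(X, t) = -3 (V(X, t) = -⅓*(-3)² = -⅓*9 = -3)
c(y) = 6 (c(y) = -3 + (-3)² = -3 + 9 = 6)
T(b, P) = 9
A(h) = 6 - h
(j(-2) - 89)*A(T(5, -4)) = (-4 - 89)*(6 - 1*9) = -93*(6 - 9) = -93*(-3) = 279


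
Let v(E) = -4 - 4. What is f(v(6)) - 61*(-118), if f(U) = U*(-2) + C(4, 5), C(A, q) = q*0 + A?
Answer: 7218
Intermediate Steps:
C(A, q) = A (C(A, q) = 0 + A = A)
v(E) = -8
f(U) = 4 - 2*U (f(U) = U*(-2) + 4 = -2*U + 4 = 4 - 2*U)
f(v(6)) - 61*(-118) = (4 - 2*(-8)) - 61*(-118) = (4 + 16) + 7198 = 20 + 7198 = 7218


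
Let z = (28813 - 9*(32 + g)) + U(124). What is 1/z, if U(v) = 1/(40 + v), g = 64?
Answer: 164/4583637 ≈ 3.5779e-5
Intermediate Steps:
z = 4583637/164 (z = (28813 - 9*(32 + 64)) + 1/(40 + 124) = (28813 - 9*96) + 1/164 = (28813 - 864) + 1/164 = 27949 + 1/164 = 4583637/164 ≈ 27949.)
1/z = 1/(4583637/164) = 164/4583637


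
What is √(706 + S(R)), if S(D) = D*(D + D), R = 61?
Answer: 2*√2037 ≈ 90.266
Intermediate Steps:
S(D) = 2*D² (S(D) = D*(2*D) = 2*D²)
√(706 + S(R)) = √(706 + 2*61²) = √(706 + 2*3721) = √(706 + 7442) = √8148 = 2*√2037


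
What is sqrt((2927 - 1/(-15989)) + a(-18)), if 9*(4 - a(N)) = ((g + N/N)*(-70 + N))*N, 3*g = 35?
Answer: 4*sqrt(100901126751)/47967 ≈ 26.489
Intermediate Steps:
g = 35/3 (g = (1/3)*35 = 35/3 ≈ 11.667)
a(N) = 4 - N*(-2660/3 + 38*N/3)/9 (a(N) = 4 - (35/3 + N/N)*(-70 + N)*N/9 = 4 - (35/3 + 1)*(-70 + N)*N/9 = 4 - 38*(-70 + N)/3*N/9 = 4 - (-2660/3 + 38*N/3)*N/9 = 4 - N*(-2660/3 + 38*N/3)/9)
sqrt((2927 - 1/(-15989)) + a(-18)) = sqrt((2927 - 1/(-15989)) + (4 - 38/27*(-18)**2 + (2660/27)*(-18))) = sqrt((2927 - 1*(-1/15989)) + (4 - 38/27*324 - 5320/3)) = sqrt((2927 + 1/15989) + (4 - 456 - 5320/3)) = sqrt(46799804/15989 - 6676/3) = sqrt(33656848/47967) = 4*sqrt(100901126751)/47967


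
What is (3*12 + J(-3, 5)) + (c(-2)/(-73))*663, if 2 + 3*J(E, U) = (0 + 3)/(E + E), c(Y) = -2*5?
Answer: 55183/438 ≈ 125.99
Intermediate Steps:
c(Y) = -10
J(E, U) = -⅔ + 1/(2*E) (J(E, U) = -⅔ + ((0 + 3)/(E + E))/3 = -⅔ + (3/((2*E)))/3 = -⅔ + (3*(1/(2*E)))/3 = -⅔ + (3/(2*E))/3 = -⅔ + 1/(2*E))
(3*12 + J(-3, 5)) + (c(-2)/(-73))*663 = (3*12 + (⅙)*(3 - 4*(-3))/(-3)) - 10/(-73)*663 = (36 + (⅙)*(-⅓)*(3 + 12)) - 10*(-1/73)*663 = (36 + (⅙)*(-⅓)*15) + (10/73)*663 = (36 - ⅚) + 6630/73 = 211/6 + 6630/73 = 55183/438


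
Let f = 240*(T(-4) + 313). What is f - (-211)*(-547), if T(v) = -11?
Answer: -42937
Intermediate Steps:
f = 72480 (f = 240*(-11 + 313) = 240*302 = 72480)
f - (-211)*(-547) = 72480 - (-211)*(-547) = 72480 - 1*115417 = 72480 - 115417 = -42937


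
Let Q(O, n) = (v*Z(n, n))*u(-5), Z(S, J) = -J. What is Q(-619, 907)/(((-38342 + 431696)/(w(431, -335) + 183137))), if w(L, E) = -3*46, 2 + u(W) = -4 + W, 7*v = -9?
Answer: -1825781023/305942 ≈ -5967.7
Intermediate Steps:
v = -9/7 (v = (1/7)*(-9) = -9/7 ≈ -1.2857)
u(W) = -6 + W (u(W) = -2 + (-4 + W) = -6 + W)
w(L, E) = -138
Q(O, n) = -99*n/7 (Q(O, n) = (-(-9)*n/7)*(-6 - 5) = (9*n/7)*(-11) = -99*n/7)
Q(-619, 907)/(((-38342 + 431696)/(w(431, -335) + 183137))) = (-99/7*907)/(((-38342 + 431696)/(-138 + 183137))) = -89793/(7*(393354/182999)) = -89793/(7*(393354*(1/182999))) = -89793/(7*393354/182999) = -89793/7*182999/393354 = -1825781023/305942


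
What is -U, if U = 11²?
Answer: -121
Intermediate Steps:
U = 121
-U = -1*121 = -121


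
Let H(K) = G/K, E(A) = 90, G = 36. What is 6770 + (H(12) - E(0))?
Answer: 6683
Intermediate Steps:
H(K) = 36/K
6770 + (H(12) - E(0)) = 6770 + (36/12 - 1*90) = 6770 + (36*(1/12) - 90) = 6770 + (3 - 90) = 6770 - 87 = 6683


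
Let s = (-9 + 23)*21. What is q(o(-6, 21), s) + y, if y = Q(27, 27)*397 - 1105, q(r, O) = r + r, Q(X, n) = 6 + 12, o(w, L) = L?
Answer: 6083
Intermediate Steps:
s = 294 (s = 14*21 = 294)
Q(X, n) = 18
q(r, O) = 2*r
y = 6041 (y = 18*397 - 1105 = 7146 - 1105 = 6041)
q(o(-6, 21), s) + y = 2*21 + 6041 = 42 + 6041 = 6083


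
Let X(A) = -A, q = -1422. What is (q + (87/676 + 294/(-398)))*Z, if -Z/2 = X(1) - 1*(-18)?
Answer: 3253378179/67262 ≈ 48369.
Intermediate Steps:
Z = -34 (Z = -2*(-1*1 - 1*(-18)) = -2*(-1 + 18) = -2*17 = -34)
(q + (87/676 + 294/(-398)))*Z = (-1422 + (87/676 + 294/(-398)))*(-34) = (-1422 + (87*(1/676) + 294*(-1/398)))*(-34) = (-1422 + (87/676 - 147/199))*(-34) = (-1422 - 82059/134524)*(-34) = -191375187/134524*(-34) = 3253378179/67262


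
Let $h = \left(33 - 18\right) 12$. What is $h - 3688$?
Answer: $-3508$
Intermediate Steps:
$h = 180$ ($h = 15 \cdot 12 = 180$)
$h - 3688 = 180 - 3688 = -3508$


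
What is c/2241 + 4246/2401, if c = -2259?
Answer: 454603/597849 ≈ 0.76040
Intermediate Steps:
c/2241 + 4246/2401 = -2259/2241 + 4246/2401 = -2259*1/2241 + 4246*(1/2401) = -251/249 + 4246/2401 = 454603/597849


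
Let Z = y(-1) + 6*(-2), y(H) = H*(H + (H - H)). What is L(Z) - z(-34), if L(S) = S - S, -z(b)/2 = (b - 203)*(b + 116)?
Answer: -38868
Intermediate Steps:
y(H) = H² (y(H) = H*(H + 0) = H*H = H²)
Z = -11 (Z = (-1)² + 6*(-2) = 1 - 12 = -11)
z(b) = -2*(-203 + b)*(116 + b) (z(b) = -2*(b - 203)*(b + 116) = -2*(-203 + b)*(116 + b))
L(S) = 0
L(Z) - z(-34) = 0 - (47096 - 2*(-34)² + 174*(-34)) = 0 - (47096 - 2*1156 - 5916) = 0 - (47096 - 2312 - 5916) = 0 - 1*38868 = 0 - 38868 = -38868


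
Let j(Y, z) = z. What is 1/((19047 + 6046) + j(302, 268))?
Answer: 1/25361 ≈ 3.9431e-5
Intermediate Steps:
1/((19047 + 6046) + j(302, 268)) = 1/((19047 + 6046) + 268) = 1/(25093 + 268) = 1/25361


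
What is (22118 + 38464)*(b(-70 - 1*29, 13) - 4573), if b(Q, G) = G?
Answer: -276253920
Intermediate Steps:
(22118 + 38464)*(b(-70 - 1*29, 13) - 4573) = (22118 + 38464)*(13 - 4573) = 60582*(-4560) = -276253920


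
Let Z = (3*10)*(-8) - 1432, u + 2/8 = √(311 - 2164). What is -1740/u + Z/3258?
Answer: -4482908/16099407 + 9280*I*√1853/9883 ≈ -0.27845 + 40.42*I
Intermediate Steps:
u = -¼ + I*√1853 (u = -¼ + √(311 - 2164) = -¼ + √(-1853) = -¼ + I*√1853 ≈ -0.25 + 43.047*I)
Z = -1672 (Z = 30*(-8) - 1432 = -240 - 1432 = -1672)
-1740/u + Z/3258 = -1740/(-¼ + I*√1853) - 1672/3258 = -1740/(-¼ + I*√1853) - 1672*1/3258 = -1740/(-¼ + I*√1853) - 836/1629 = -836/1629 - 1740/(-¼ + I*√1853)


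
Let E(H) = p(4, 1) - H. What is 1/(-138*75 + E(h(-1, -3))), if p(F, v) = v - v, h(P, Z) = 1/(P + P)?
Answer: -2/20699 ≈ -9.6623e-5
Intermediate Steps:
h(P, Z) = 1/(2*P)
p(F, v) = 0
E(H) = -H (E(H) = 0 - H = -H)
1/(-138*75 + E(h(-1, -3))) = 1/(-138*75 - 1/(2*(-1))) = 1/(-10350 - (-1)/2) = 1/(-10350 - 1*(-½)) = 1/(-10350 + ½) = 1/(-20699/2) = -2/20699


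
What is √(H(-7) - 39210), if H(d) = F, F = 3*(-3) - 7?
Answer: I*√39226 ≈ 198.06*I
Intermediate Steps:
F = -16 (F = -9 - 7 = -16)
H(d) = -16
√(H(-7) - 39210) = √(-16 - 39210) = √(-39226) = I*√39226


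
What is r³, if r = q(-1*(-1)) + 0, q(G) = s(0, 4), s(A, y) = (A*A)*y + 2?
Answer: 8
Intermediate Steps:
s(A, y) = 2 + y*A² (s(A, y) = A²*y + 2 = y*A² + 2 = 2 + y*A²)
q(G) = 2 (q(G) = 2 + 4*0² = 2 + 4*0 = 2 + 0 = 2)
r = 2 (r = 2 + 0 = 2)
r³ = 2³ = 8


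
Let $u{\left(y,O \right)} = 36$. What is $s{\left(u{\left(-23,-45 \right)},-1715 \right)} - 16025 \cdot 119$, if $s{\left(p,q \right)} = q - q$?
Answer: $-1906975$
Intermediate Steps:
$s{\left(p,q \right)} = 0$
$s{\left(u{\left(-23,-45 \right)},-1715 \right)} - 16025 \cdot 119 = 0 - 16025 \cdot 119 = 0 - 1906975 = -1906975$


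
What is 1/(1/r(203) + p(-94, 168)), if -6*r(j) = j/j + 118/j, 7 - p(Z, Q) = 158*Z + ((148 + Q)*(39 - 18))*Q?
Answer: -107/117699229 ≈ -9.0910e-7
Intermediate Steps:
p(Z, Q) = 7 - 158*Z - Q*(3108 + 21*Q) (p(Z, Q) = 7 - (158*Z + ((148 + Q)*(39 - 18))*Q) = 7 - (158*Z + ((148 + Q)*21)*Q) = 7 - (158*Z + (3108 + 21*Q)*Q) = 7 - (158*Z + Q*(3108 + 21*Q)) = 7 + (-158*Z - Q*(3108 + 21*Q)) = 7 - 158*Z - Q*(3108 + 21*Q))
r(j) = -⅙ - 59/(3*j) (r(j) = -(j/j + 118/j)/6 = -(1 + 118/j)/6 = -⅙ - 59/(3*j))
1/(1/r(203) + p(-94, 168)) = 1/(1/((⅙)*(-118 - 1*203)/203) + (7 - 3108*168 - 158*(-94) - 21*168²)) = 1/(1/((⅙)*(1/203)*(-118 - 203)) + (7 - 522144 + 14852 - 21*28224)) = 1/(1/((⅙)*(1/203)*(-321)) + (7 - 522144 + 14852 - 592704)) = 1/(1/(-107/406) - 1099989) = 1/(-406/107 - 1099989) = 1/(-117699229/107) = -107/117699229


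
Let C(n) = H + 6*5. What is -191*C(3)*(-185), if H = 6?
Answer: 1272060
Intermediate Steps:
C(n) = 36 (C(n) = 6 + 6*5 = 6 + 30 = 36)
-191*C(3)*(-185) = -191*36*(-185) = -6876*(-185) = 1272060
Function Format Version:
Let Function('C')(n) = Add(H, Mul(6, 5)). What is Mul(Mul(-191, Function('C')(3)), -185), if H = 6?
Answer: 1272060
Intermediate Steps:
Function('C')(n) = 36 (Function('C')(n) = Add(6, Mul(6, 5)) = Add(6, 30) = 36)
Mul(Mul(-191, Function('C')(3)), -185) = Mul(Mul(-191, 36), -185) = Mul(-6876, -185) = 1272060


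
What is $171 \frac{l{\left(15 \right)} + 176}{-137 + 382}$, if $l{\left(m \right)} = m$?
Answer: $\frac{32661}{245} \approx 133.31$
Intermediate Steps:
$171 \frac{l{\left(15 \right)} + 176}{-137 + 382} = 171 \frac{15 + 176}{-137 + 382} = 171 \cdot \frac{191}{245} = \frac{32661}{245}$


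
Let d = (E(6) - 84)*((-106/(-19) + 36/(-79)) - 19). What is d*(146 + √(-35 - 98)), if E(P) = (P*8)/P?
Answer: 12164136/79 + 83316*I*√133/79 ≈ 1.5398e+5 + 12163.0*I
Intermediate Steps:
E(P) = 8 (E(P) = (8*P)/P = 8)
d = 83316/79 (d = (8 - 84)*((-106/(-19) + 36/(-79)) - 19) = -76*((-106*(-1/19) + 36*(-1/79)) - 19) = -76*((106/19 - 36/79) - 19) = -76*(7690/1501 - 19) = -76*(-20829/1501) = 83316/79 ≈ 1054.6)
d*(146 + √(-35 - 98)) = 83316*(146 + √(-35 - 98))/79 = 83316*(146 + √(-133))/79 = 83316*(146 + I*√133)/79 = 12164136/79 + 83316*I*√133/79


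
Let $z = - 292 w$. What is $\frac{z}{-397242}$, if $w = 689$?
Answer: $\frac{100594}{198621} \approx 0.50646$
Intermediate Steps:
$z = -201188$ ($z = \left(-292\right) 689 = -201188$)
$\frac{z}{-397242} = - \frac{201188}{-397242} = \left(-201188\right) \left(- \frac{1}{397242}\right) = \frac{100594}{198621}$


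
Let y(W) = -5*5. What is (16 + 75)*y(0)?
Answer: -2275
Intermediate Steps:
y(W) = -25
(16 + 75)*y(0) = (16 + 75)*(-25) = 91*(-25) = -2275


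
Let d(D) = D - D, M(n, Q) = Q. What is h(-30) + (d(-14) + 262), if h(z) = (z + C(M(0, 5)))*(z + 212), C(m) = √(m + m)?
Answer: -5198 + 182*√10 ≈ -4622.5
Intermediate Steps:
d(D) = 0
C(m) = √2*√m (C(m) = √(2*m) = √2*√m)
h(z) = (212 + z)*(z + √10) (h(z) = (z + √2*√5)*(z + 212) = (z + √10)*(212 + z) = (212 + z)*(z + √10))
h(-30) + (d(-14) + 262) = ((-30)² + 212*(-30) + 212*√10 - 30*√10) + (0 + 262) = (900 - 6360 + 212*√10 - 30*√10) + 262 = (-5460 + 182*√10) + 262 = -5198 + 182*√10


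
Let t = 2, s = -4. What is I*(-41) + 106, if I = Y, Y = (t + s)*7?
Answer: 680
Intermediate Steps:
Y = -14 (Y = (2 - 4)*7 = -2*7 = -14)
I = -14
I*(-41) + 106 = -14*(-41) + 106 = 574 + 106 = 680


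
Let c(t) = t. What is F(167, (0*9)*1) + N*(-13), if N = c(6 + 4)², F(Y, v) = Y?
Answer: -1133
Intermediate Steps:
N = 100 (N = (6 + 4)² = 10² = 100)
F(167, (0*9)*1) + N*(-13) = 167 + 100*(-13) = 167 - 1300 = -1133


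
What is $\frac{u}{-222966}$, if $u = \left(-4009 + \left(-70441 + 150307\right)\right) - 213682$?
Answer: $\frac{137825}{222966} \approx 0.61814$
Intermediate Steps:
$u = -137825$ ($u = \left(-4009 + 79866\right) - 213682 = 75857 - 213682 = -137825$)
$\frac{u}{-222966} = - \frac{137825}{-222966} = \left(-137825\right) \left(- \frac{1}{222966}\right) = \frac{137825}{222966}$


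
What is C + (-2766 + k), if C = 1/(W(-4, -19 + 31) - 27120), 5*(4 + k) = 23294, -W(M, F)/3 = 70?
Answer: 51620903/27330 ≈ 1888.8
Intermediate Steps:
W(M, F) = -210 (W(M, F) = -3*70 = -210)
k = 23274/5 (k = -4 + (⅕)*23294 = -4 + 23294/5 = 23274/5 ≈ 4654.8)
C = -1/27330 (C = 1/(-210 - 27120) = 1/(-27330) = -1/27330 ≈ -3.6590e-5)
C + (-2766 + k) = -1/27330 + (-2766 + 23274/5) = -1/27330 + 9444/5 = 51620903/27330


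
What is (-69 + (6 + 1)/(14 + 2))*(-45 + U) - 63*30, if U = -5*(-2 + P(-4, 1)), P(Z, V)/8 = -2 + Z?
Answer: -255125/16 ≈ -15945.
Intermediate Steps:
P(Z, V) = -16 + 8*Z (P(Z, V) = 8*(-2 + Z) = -16 + 8*Z)
U = 250 (U = -5*(-2 + (-16 + 8*(-4))) = -5*(-2 + (-16 - 32)) = -5*(-2 - 48) = -5*(-50) = 250)
(-69 + (6 + 1)/(14 + 2))*(-45 + U) - 63*30 = (-69 + (6 + 1)/(14 + 2))*(-45 + 250) - 63*30 = (-69 + 7/16)*205 - 1890 = -1097/16*205 - 1890 = -224885/16 - 1890 = -255125/16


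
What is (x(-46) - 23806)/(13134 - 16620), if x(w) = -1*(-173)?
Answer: 23633/3486 ≈ 6.7794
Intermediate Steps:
x(w) = 173
(x(-46) - 23806)/(13134 - 16620) = (173 - 23806)/(13134 - 16620) = -23633/(-3486) = -23633*(-1/3486) = 23633/3486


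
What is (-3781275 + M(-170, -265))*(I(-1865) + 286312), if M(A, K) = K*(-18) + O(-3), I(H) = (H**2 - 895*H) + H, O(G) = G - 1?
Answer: -20513419082123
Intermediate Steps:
O(G) = -1 + G
I(H) = H**2 - 894*H
M(A, K) = -4 - 18*K (M(A, K) = K*(-18) + (-1 - 3) = -18*K - 4 = -4 - 18*K)
(-3781275 + M(-170, -265))*(I(-1865) + 286312) = (-3781275 + (-4 - 18*(-265)))*(-1865*(-894 - 1865) + 286312) = (-3781275 + (-4 + 4770))*(-1865*(-2759) + 286312) = (-3781275 + 4766)*(5145535 + 286312) = -3776509*5431847 = -20513419082123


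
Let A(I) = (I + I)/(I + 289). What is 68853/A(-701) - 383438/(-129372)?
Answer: 917622377567/45344886 ≈ 20237.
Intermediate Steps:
A(I) = 2*I/(289 + I) (A(I) = (2*I)/(289 + I) = 2*I/(289 + I))
68853/A(-701) - 383438/(-129372) = 68853/((2*(-701)/(289 - 701))) - 383438/(-129372) = 68853/((2*(-701)/(-412))) - 383438*(-1/129372) = 68853/((2*(-701)*(-1/412))) + 191719/64686 = 68853/(701/206) + 191719/64686 = 68853*(206/701) + 191719/64686 = 14183718/701 + 191719/64686 = 917622377567/45344886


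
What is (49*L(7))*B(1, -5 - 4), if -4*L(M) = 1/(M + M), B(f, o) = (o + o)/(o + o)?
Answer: -7/8 ≈ -0.87500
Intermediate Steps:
B(f, o) = 1 (B(f, o) = (2*o)/((2*o)) = (2*o)*(1/(2*o)) = 1)
L(M) = -1/(8*M) (L(M) = -1/(4*(M + M)) = -1/(2*M)/4 = -1/(8*M))
(49*L(7))*B(1, -5 - 4) = (49*(-1/8/7))*1 = (49*(-1/8*1/7))*1 = (49*(-1/56))*1 = -7/8*1 = -7/8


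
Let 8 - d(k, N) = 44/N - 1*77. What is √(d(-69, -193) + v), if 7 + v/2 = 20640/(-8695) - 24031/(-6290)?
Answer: √60324743718834170/28528295 ≈ 8.6094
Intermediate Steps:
v = -1641713/147815 (v = -14 + 2*(20640/(-8695) - 24031/(-6290)) = -14 + 2*(20640*(-1/8695) - 24031*(-1/6290)) = -14 + 2*(-4128/1739 + 24031/6290) = -14 + 2*(427697/295630) = -14 + 427697/147815 = -1641713/147815 ≈ -11.107)
d(k, N) = 85 - 44/N (d(k, N) = 8 - (44/N - 1*77) = 8 - (44/N - 77) = 8 - (-77 + 44/N) = 8 + (77 - 44/N) = 85 - 44/N)
√(d(-69, -193) + v) = √((85 - 44/(-193)) - 1641713/147815) = √((85 - 44*(-1/193)) - 1641713/147815) = √((85 + 44/193) - 1641713/147815) = √(16449/193 - 1641713/147815) = √(2114558326/28528295) = √60324743718834170/28528295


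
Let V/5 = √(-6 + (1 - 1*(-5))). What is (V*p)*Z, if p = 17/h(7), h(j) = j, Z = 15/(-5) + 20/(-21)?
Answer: 0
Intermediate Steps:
Z = -83/21 (Z = 15*(-⅕) + 20*(-1/21) = -3 - 20/21 = -83/21 ≈ -3.9524)
V = 0 (V = 5*√(-6 + (1 - 1*(-5))) = 5*√(-6 + (1 + 5)) = 5*√(-6 + 6) = 5*√0 = 5*0 = 0)
p = 17/7 ≈ 2.4286
(V*p)*Z = (0*(17/7))*(-83/21) = 0*(-83/21) = 0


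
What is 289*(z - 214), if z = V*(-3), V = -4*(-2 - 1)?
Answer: -72250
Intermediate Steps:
V = 12 (V = -4*(-3) = 12)
z = -36 (z = 12*(-3) = -36)
289*(z - 214) = 289*(-36 - 214) = 289*(-250) = -72250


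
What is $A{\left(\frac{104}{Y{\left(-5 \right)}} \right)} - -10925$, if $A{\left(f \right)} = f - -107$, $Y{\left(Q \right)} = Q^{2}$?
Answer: $\frac{275904}{25} \approx 11036.0$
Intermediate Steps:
$A{\left(f \right)} = 107 + f$ ($A{\left(f \right)} = f + 107 = 107 + f$)
$A{\left(\frac{104}{Y{\left(-5 \right)}} \right)} - -10925 = \left(107 + \frac{104}{\left(-5\right)^{2}}\right) - -10925 = \left(107 + \frac{104}{25}\right) + 10925 = \frac{2779}{25} + 10925 = \frac{275904}{25}$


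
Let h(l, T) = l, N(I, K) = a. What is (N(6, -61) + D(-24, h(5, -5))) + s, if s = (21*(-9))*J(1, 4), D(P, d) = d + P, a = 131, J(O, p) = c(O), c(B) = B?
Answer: -77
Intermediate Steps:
J(O, p) = O
N(I, K) = 131
D(P, d) = P + d
s = -189 (s = (21*(-9))*1 = -189*1 = -189)
(N(6, -61) + D(-24, h(5, -5))) + s = (131 + (-24 + 5)) - 189 = (131 - 19) - 189 = 112 - 189 = -77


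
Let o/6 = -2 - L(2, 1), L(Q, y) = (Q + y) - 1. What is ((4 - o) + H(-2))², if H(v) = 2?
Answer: 900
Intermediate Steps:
L(Q, y) = -1 + Q + y
o = -24 (o = 6*(-2 - (-1 + 2 + 1)) = 6*(-2 - 1*2) = 6*(-2 - 2) = 6*(-4) = -24)
((4 - o) + H(-2))² = ((4 - 1*(-24)) + 2)² = ((4 + 24) + 2)² = (28 + 2)² = 30² = 900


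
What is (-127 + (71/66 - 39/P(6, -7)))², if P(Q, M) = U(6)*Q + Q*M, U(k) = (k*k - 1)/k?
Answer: 3091693609/213444 ≈ 14485.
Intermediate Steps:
U(k) = (-1 + k²)/k (U(k) = (k² - 1)/k = (-1 + k²)/k)
P(Q, M) = 35*Q/6 + M*Q (P(Q, M) = (6 - 1/6)*Q + Q*M = (6 - 1*⅙)*Q + M*Q = (6 - ⅙)*Q + M*Q = 35*Q/6 + M*Q)
(-127 + (71/66 - 39/P(6, -7)))² = (-127 + (71/66 - 39/(35 + 6*(-7))))² = (-127 + (71*(1/66) - 39/(35 - 42)))² = (-127 + (71/66 - 39/((⅙)*6*(-7))))² = (-127 + (71/66 - 39/(-7)))² = (-127 + (71/66 - 39*(-⅐)))² = (-127 + (71/66 + 39/7))² = (-127 + 3071/462)² = (-55603/462)² = 3091693609/213444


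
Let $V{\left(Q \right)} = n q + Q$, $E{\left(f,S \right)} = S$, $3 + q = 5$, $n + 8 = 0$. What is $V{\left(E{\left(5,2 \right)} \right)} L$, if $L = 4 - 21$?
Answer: $238$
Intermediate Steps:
$n = -8$ ($n = -8 + 0 = -8$)
$q = 2$ ($q = -3 + 5 = 2$)
$V{\left(Q \right)} = -16 + Q$ ($V{\left(Q \right)} = \left(-8\right) 2 + Q = -16 + Q$)
$L = -17$
$V{\left(E{\left(5,2 \right)} \right)} L = \left(-16 + 2\right) \left(-17\right) = \left(-14\right) \left(-17\right) = 238$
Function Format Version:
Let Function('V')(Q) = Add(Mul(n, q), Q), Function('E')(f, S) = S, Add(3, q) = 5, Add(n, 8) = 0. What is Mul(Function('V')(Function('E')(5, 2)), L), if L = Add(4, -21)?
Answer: 238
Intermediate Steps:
n = -8 (n = Add(-8, 0) = -8)
q = 2 (q = Add(-3, 5) = 2)
Function('V')(Q) = Add(-16, Q) (Function('V')(Q) = Add(Mul(-8, 2), Q) = Add(-16, Q))
L = -17
Mul(Function('V')(Function('E')(5, 2)), L) = Mul(Add(-16, 2), -17) = Mul(-14, -17) = 238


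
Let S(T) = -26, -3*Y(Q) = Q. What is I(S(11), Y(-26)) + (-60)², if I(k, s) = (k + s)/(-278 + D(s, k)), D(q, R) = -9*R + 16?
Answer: 75613/21 ≈ 3600.6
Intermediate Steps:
Y(Q) = -Q/3
D(q, R) = 16 - 9*R
I(k, s) = (k + s)/(-262 - 9*k) (I(k, s) = (k + s)/(-278 + (16 - 9*k)) = (k + s)/(-262 - 9*k))
I(S(11), Y(-26)) + (-60)² = (-1*(-26) - (-1)*(-26)/3)/(262 + 9*(-26)) + (-60)² = (26 - 1*26/3)/(262 - 234) + 3600 = (26 - 26/3)/28 + 3600 = (1/28)*(52/3) + 3600 = 13/21 + 3600 = 75613/21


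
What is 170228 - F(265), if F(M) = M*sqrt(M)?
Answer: 170228 - 265*sqrt(265) ≈ 1.6591e+5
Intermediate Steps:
F(M) = M**(3/2)
170228 - F(265) = 170228 - 265**(3/2) = 170228 - 265*sqrt(265)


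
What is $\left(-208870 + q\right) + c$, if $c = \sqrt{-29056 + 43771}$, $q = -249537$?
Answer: $-458407 + 3 \sqrt{1635} \approx -4.5829 \cdot 10^{5}$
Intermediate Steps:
$c = 3 \sqrt{1635}$ ($c = \sqrt{14715} = 3 \sqrt{1635} \approx 121.31$)
$\left(-208870 + q\right) + c = \left(-208870 - 249537\right) + 3 \sqrt{1635} = -458407 + 3 \sqrt{1635}$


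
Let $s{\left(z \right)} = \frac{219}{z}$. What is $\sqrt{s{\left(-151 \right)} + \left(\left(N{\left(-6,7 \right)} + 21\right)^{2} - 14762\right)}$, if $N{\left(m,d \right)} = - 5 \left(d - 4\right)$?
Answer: $\frac{i \sqrt{335800595}}{151} \approx 121.36 i$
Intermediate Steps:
$N{\left(m,d \right)} = 20 - 5 d$ ($N{\left(m,d \right)} = - 5 \left(-4 + d\right) = 20 - 5 d$)
$\sqrt{s{\left(-151 \right)} + \left(\left(N{\left(-6,7 \right)} + 21\right)^{2} - 14762\right)} = \sqrt{\frac{219}{-151} + \left(\left(\left(20 - 35\right) + 21\right)^{2} - 14762\right)} = \sqrt{219 \left(- \frac{1}{151}\right) - \left(14762 - \left(\left(20 - 35\right) + 21\right)^{2}\right)} = \sqrt{- \frac{219}{151} - \left(14762 - \left(-15 + 21\right)^{2}\right)} = \sqrt{- \frac{219}{151} - \left(14762 - 6^{2}\right)} = \sqrt{- \frac{219}{151} + \left(36 - 14762\right)} = \sqrt{- \frac{219}{151} - 14726} = \sqrt{- \frac{2223845}{151}} = \frac{i \sqrt{335800595}}{151}$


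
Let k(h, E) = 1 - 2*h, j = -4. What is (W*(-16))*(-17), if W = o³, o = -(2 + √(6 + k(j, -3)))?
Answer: -26656 - 7344*√15 ≈ -55099.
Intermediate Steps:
o = -2 - √15 (o = -(2 + √(6 + (1 - 2*(-4)))) = -(2 + √(6 + (1 + 8))) = -(2 + √(6 + 9)) = -(2 + √15) = -2 - √15 ≈ -5.8730)
W = (-2 - √15)³ ≈ -202.57
(W*(-16))*(-17) = (-(2 + √15)³*(-16))*(-17) = (16*(2 + √15)³)*(-17) = -272*(2 + √15)³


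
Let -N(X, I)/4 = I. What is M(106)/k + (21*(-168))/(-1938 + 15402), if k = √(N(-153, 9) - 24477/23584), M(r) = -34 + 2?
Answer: -49/187 + 128*I*√1287540474/873501 ≈ -0.26203 + 5.2581*I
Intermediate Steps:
N(X, I) = -4*I
M(r) = -32
k = I*√1287540474/5896 (k = √(-4*9 - 24477/23584) = √(-36 - 24477*1/23584) = √(-36 - 24477/23584) = √(-873501/23584) = I*√1287540474/5896 ≈ 6.0859*I)
M(106)/k + (21*(-168))/(-1938 + 15402) = -32*(-4*I*√1287540474/873501) + (21*(-168))/(-1938 + 15402) = -(-128)*I*√1287540474/873501 - 3528/13464 = 128*I*√1287540474/873501 - 3528*1/13464 = 128*I*√1287540474/873501 - 49/187 = -49/187 + 128*I*√1287540474/873501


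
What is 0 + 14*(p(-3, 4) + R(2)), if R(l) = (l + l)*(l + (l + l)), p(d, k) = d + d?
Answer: 252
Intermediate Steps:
p(d, k) = 2*d
R(l) = 6*l² (R(l) = (2*l)*(l + 2*l) = (2*l)*(3*l) = 6*l²)
0 + 14*(p(-3, 4) + R(2)) = 0 + 14*(2*(-3) + 6*2²) = 0 + 14*(-6 + 6*4) = 0 + 14*(-6 + 24) = 0 + 14*18 = 0 + 252 = 252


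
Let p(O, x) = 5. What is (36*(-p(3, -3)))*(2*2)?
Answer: -720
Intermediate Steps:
(36*(-p(3, -3)))*(2*2) = (36*(-1*5))*(2*2) = (36*(-5))*4 = -180*4 = -720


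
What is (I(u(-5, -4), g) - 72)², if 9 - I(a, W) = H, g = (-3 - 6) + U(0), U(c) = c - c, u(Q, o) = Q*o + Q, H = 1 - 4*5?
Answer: 1936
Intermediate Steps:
H = -19 (H = 1 - 20 = -19)
u(Q, o) = Q + Q*o
U(c) = 0
g = -9 (g = (-3 - 6) + 0 = -9 + 0 = -9)
I(a, W) = 28 (I(a, W) = 9 - 1*(-19) = 9 + 19 = 28)
(I(u(-5, -4), g) - 72)² = (28 - 72)² = (-44)² = 1936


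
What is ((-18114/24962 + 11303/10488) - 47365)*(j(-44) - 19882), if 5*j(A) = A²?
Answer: 13137941758542367/14228340 ≈ 9.2336e+8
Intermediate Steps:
j(A) = A²/5
((-18114/24962 + 11303/10488) - 47365)*(j(-44) - 19882) = ((-18114/24962 + 11303/10488) - 47365)*((⅕)*(-44)² - 19882) = ((-18114*1/24962 + 11303*(1/10488)) - 47365)*((⅕)*1936 - 19882) = ((-9057/12481 + 11303/10488) - 47365)*(1936/5 - 19882) = (46082927/130900728 - 47365)*(-97474/5) = -6200066898793/130900728*(-97474/5) = 13137941758542367/14228340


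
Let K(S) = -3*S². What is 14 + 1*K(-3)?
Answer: -13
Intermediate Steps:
14 + 1*K(-3) = 14 + 1*(-3*(-3)²) = 14 + 1*(-3*9) = 14 + 1*(-27) = 14 - 27 = -13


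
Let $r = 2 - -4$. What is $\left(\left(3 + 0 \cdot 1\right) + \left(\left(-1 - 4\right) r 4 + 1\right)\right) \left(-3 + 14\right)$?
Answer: $-1276$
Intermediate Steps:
$r = 6$ ($r = 2 + 4 = 6$)
$\left(\left(3 + 0 \cdot 1\right) + \left(\left(-1 - 4\right) r 4 + 1\right)\right) \left(-3 + 14\right) = \left(\left(3 + 0 \cdot 1\right) + \left(\left(-1 - 4\right) 6 \cdot 4 + 1\right)\right) \left(-3 + 14\right) = \left(\left(3 + 0\right) + \left(\left(-5\right) 6 \cdot 4 + 1\right)\right) 11 = \left(3 + \left(\left(-30\right) 4 + 1\right)\right) 11 = \left(3 + \left(-120 + 1\right)\right) 11 = \left(3 - 119\right) 11 = \left(-116\right) 11 = -1276$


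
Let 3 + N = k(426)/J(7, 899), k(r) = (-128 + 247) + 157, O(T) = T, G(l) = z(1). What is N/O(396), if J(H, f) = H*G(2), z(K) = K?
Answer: 85/924 ≈ 0.091991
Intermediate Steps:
G(l) = 1
J(H, f) = H (J(H, f) = H*1 = H)
k(r) = 276 (k(r) = 119 + 157 = 276)
N = 255/7 (N = -3 + 276/7 = 255/7 ≈ 36.429)
N/O(396) = (255/7)/396 = (255/7)*(1/396) = 85/924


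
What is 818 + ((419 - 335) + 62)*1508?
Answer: 220986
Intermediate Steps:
818 + ((419 - 335) + 62)*1508 = 818 + (84 + 62)*1508 = 818 + 146*1508 = 818 + 220168 = 220986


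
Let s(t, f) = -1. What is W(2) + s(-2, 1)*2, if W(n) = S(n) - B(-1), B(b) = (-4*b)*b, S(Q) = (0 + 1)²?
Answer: 3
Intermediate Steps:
S(Q) = 1 (S(Q) = 1² = 1)
B(b) = -4*b²
W(n) = 5 (W(n) = 1 - (-4)*(-1)² = 1 - (-4) = 1 - 1*(-4) = 1 + 4 = 5)
W(2) + s(-2, 1)*2 = 5 - 1*2 = 5 - 2 = 3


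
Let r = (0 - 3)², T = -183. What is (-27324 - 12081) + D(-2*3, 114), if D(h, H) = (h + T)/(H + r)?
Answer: -1615668/41 ≈ -39407.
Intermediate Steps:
r = 9 (r = (-3)² = 9)
D(h, H) = (-183 + h)/(9 + H) (D(h, H) = (h - 183)/(H + 9) = (-183 + h)/(9 + H))
(-27324 - 12081) + D(-2*3, 114) = (-27324 - 12081) + (-183 - 2*3)/(9 + 114) = -39405 + (-183 - 6)/123 = -39405 + (1/123)*(-189) = -39405 - 63/41 = -1615668/41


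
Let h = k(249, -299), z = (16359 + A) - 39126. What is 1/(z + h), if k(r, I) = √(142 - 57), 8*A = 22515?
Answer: -1276968/25478858201 - 64*√85/25478858201 ≈ -5.0142e-5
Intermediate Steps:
A = 22515/8 (A = (⅛)*22515 = 22515/8 ≈ 2814.4)
k(r, I) = √85
z = -159621/8 (z = (16359 + 22515/8) - 39126 = 153387/8 - 39126 = -159621/8 ≈ -19953.)
h = √85 ≈ 9.2195
1/(z + h) = 1/(-159621/8 + √85)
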